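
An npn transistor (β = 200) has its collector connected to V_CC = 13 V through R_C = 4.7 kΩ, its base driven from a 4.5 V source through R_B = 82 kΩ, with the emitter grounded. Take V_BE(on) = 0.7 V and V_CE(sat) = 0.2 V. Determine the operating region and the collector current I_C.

saturation; I_C ≈ 2.7 mA

Assume active: I_B = (4.5 − 0.7)/82 = 0.0463 mA, giving I_C = β·I_B = 9.27 mA.
But then V_CE = 13 − 9.27×4.7 = -30.6 V < V_CE(sat) = 0.2 V — impossible in the active region.
So the transistor is saturated. With V_CE = 0.2 V, I_C = (V_CC − 0.2)/R_C = 12.8/4.7 = 2.72 mA.
Check: β·I_B = 9.27 mA > I_C = 2.72 mA, confirming saturation.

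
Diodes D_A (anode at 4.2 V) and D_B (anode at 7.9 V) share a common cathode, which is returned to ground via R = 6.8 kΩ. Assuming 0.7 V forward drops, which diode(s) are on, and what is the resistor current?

Assume both conduct. Then node N would need to be at both 4.2−0.7 = 3.5 V and 7.9−0.7 = 7.2 V, which is impossible.
Assume only D_B conducts: V_N = 7.9 − 0.7 = 7.2 V, so I_R = 7.2/6.8 = 1.06 mA.
Check D_A: its anode-to-cathode voltage is 4.2 − 7.2 = -3 V < 0.7 V, so it is off. The assumption is consistent.

Only D_B conducts; I_R ≈ 1.1 mA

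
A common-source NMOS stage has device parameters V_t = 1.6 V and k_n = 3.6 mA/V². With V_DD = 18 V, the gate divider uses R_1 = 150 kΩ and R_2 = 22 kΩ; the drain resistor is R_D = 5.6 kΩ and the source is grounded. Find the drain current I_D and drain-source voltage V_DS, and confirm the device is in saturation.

V_G = V_DD·R_2/(R_1+R_2) = 18×22/172 = 2.3 V. With the source grounded, V_GS = V_G = 2.3 V.
Assume saturation: I_D = (k_n/2)(V_GS − V_t)² = (3.6/2)×(2.3 − 1.6)² = 1.8×0.702² = 0.888 mA.
V_DS = V_DD − I_D·R_D = 18 − 0.888×5.6 = 13 V.
Saturation requires V_DS ≥ V_GS − V_t = 0.702 V; 13 ≥ 0.702 ✓.

I_D ≈ 0.89 mA, V_DS ≈ 13 V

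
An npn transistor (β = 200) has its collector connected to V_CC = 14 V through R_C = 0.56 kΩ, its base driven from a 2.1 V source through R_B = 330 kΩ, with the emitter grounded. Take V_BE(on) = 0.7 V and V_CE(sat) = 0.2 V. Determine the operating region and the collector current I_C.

active; I_C ≈ 0.85 mA

Assume active. Base-emitter loop: I_B = (V_BB − V_BE)/R_B = (2.1 − 0.7)/330 = 0.00424 mA.
I_C = β·I_B = 200×0.00424 = 0.848 mA.
V_CE = V_CC − I_C·R_C = 14 − 0.848×0.56 = 13.5 V > V_CE(sat), so the active-region assumption holds.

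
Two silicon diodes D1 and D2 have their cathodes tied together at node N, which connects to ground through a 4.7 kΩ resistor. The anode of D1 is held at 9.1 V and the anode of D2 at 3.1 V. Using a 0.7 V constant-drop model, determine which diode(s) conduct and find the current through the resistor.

Only D1 conducts; I_R ≈ 1.8 mA

Assume both conduct. Then node N would need to be at both 9.1−0.7 = 8.4 V and 3.1−0.7 = 2.4 V, which is impossible.
Assume only D1 conducts: V_N = 9.1 − 0.7 = 8.4 V, so I_R = 8.4/4.7 = 1.79 mA.
Check D2: its anode-to-cathode voltage is 3.1 − 8.4 = -5.3 V < 0.7 V, so it is off. The assumption is consistent.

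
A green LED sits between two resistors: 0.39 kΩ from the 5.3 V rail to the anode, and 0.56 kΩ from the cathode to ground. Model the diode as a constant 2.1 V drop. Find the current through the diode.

I ≈ 3.4 mA

The two resistors are in series with the diode, so KVL gives 5.3 = I·0.39 + 2.1 + I·0.56.
I = (5.3 − 2.1) / (0.39 + 0.56) kΩ = 3.2 / 0.95 = 3.37 mA.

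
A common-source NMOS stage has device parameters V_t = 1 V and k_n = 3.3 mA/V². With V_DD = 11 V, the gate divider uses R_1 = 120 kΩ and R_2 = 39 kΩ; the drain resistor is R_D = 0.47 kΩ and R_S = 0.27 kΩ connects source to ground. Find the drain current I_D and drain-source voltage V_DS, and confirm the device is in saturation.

I_D ≈ 2.1 mA, V_DS ≈ 9.4 V

V_G = V_DD·R_2/(R_1+R_2) = 11×39/159 = 2.7 V.
Assume saturation: I_D = (k_n/2)(V_GS − V_t)² with V_GS = V_G − I_D·R_S = 2.7 − 0.27·I_D.
Substituting gives 0.12·I_D² − 2.51·I_D + 4.76 = 0, with roots I_D = 2.11 or 18.8 mA.
The root I_D = 18.8 mA gives V_GS = -2.37 V ≤ V_t, so take I_D = 2.11 mA.
Then V_GS = 2.13 V and V_DS = V_DD − I_D(R_D+R_S) = 11 − 2.11×0.74 = 9.44 V.
Saturation requires V_DS ≥ V_GS − V_t = 1.13 V; 9.44 ≥ 1.13 ✓.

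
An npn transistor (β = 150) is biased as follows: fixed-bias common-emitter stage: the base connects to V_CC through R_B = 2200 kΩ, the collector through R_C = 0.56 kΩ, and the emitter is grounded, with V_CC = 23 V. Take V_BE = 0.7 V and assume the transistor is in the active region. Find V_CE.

Base loop: V_CC = I_B·R_B + V_BE, so I_B = (23 − 0.7)/2200 kΩ = 0.0101 mA.
In the active region I_C = β·I_B = 150 × 0.0101 = 1.52 mA.
Collector loop: V_CE = V_CC − I_C·R_C = 23 − 1.52×0.56 = 22.1 V.
Since V_CE = 22.1 V > V_CE(sat) ≈ 0.2 V, the transistor is in the active region as assumed.

V_CE ≈ 22 V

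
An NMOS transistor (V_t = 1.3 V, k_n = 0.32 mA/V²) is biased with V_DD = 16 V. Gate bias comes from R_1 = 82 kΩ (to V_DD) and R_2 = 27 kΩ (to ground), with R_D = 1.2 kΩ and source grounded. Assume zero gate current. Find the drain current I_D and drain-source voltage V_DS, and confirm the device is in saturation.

I_D ≈ 1.1 mA, V_DS ≈ 15 V

V_G = V_DD·R_2/(R_1+R_2) = 16×27/109 = 3.96 V. With the source grounded, V_GS = V_G = 3.96 V.
Assume saturation: I_D = (k_n/2)(V_GS − V_t)² = (0.32/2)×(3.96 − 1.3)² = 0.16×2.66² = 1.13 mA.
V_DS = V_DD − I_D·R_D = 16 − 1.13×1.2 = 14.6 V.
Saturation requires V_DS ≥ V_GS − V_t = 2.66 V; 14.6 ≥ 2.66 ✓.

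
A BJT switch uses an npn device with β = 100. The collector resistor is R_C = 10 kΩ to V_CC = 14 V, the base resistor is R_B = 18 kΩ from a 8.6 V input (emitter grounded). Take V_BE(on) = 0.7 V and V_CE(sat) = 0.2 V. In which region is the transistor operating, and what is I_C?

saturation; I_C ≈ 1.4 mA

Assume active: I_B = (8.6 − 0.7)/18 = 0.439 mA, giving I_C = β·I_B = 43.9 mA.
But then V_CE = 14 − 43.9×10 = -425 V < V_CE(sat) = 0.2 V — impossible in the active region.
So the transistor is saturated. With V_CE = 0.2 V, I_C = (V_CC − 0.2)/R_C = 13.8/10 = 1.38 mA.
Check: β·I_B = 43.9 mA > I_C = 1.38 mA, confirming saturation.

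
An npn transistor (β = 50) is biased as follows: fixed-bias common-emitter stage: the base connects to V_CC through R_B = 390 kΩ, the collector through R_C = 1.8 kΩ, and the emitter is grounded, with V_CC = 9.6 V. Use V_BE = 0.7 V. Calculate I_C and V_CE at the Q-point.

I_C ≈ 1.1 mA, V_CE ≈ 7.5 V

Base loop: V_CC = I_B·R_B + V_BE, so I_B = (9.6 − 0.7)/390 kΩ = 0.0228 mA.
In the active region I_C = β·I_B = 50 × 0.0228 = 1.14 mA.
Collector loop: V_CE = V_CC − I_C·R_C = 9.6 − 1.14×1.8 = 7.55 V.
Since V_CE = 7.55 V > V_CE(sat) ≈ 0.2 V, the transistor is in the active region as assumed.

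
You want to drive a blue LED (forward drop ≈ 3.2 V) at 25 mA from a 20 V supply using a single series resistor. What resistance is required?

The resistor drops V_S − V_D = 20 − 3.2 = 16.8 V at 25 mA.
R = 16.8 V / 25 mA = 0.672 kΩ.

R ≈ 0.67 kΩ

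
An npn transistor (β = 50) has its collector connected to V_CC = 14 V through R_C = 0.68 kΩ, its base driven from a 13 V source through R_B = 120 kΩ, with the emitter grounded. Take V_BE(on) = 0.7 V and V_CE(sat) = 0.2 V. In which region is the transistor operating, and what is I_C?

Assume active. Base-emitter loop: I_B = (V_BB − V_BE)/R_B = (13 − 0.7)/120 = 0.103 mA.
I_C = β·I_B = 50×0.103 = 5.12 mA.
V_CE = V_CC − I_C·R_C = 14 − 5.12×0.68 = 10.5 V > V_CE(sat), so the active-region assumption holds.

active; I_C ≈ 5.1 mA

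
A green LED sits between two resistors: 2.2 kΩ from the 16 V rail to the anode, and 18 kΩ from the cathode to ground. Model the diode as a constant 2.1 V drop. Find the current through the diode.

I ≈ 0.69 mA

The two resistors are in series with the diode, so KVL gives 16 = I·2.2 + 2.1 + I·18.
I = (16 − 2.1) / (2.2 + 18) kΩ = 13.9 / 20.2 = 0.688 mA.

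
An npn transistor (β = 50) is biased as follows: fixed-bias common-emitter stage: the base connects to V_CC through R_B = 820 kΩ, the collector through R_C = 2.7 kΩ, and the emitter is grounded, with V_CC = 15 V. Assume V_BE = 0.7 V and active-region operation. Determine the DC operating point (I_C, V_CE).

I_C ≈ 0.87 mA, V_CE ≈ 13 V

Base loop: V_CC = I_B·R_B + V_BE, so I_B = (15 − 0.7)/820 kΩ = 0.0174 mA.
In the active region I_C = β·I_B = 50 × 0.0174 = 0.872 mA.
Collector loop: V_CE = V_CC − I_C·R_C = 15 − 0.872×2.7 = 12.6 V.
Since V_CE = 12.6 V > V_CE(sat) ≈ 0.2 V, the transistor is in the active region as assumed.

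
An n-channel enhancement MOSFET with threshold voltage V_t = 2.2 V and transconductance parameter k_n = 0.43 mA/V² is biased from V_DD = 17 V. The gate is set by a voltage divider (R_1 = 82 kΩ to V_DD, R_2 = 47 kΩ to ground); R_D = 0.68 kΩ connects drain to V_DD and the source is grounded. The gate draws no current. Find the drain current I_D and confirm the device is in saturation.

I_D ≈ 3.4 mA

V_G = V_DD·R_2/(R_1+R_2) = 17×47/129 = 6.19 V. With the source grounded, V_GS = V_G = 6.19 V.
Assume saturation: I_D = (k_n/2)(V_GS − V_t)² = (0.43/2)×(6.19 − 2.2)² = 0.215×3.99² = 3.43 mA.
V_DS = V_DD − I_D·R_D = 17 − 3.43×0.68 = 14.7 V.
Saturation requires V_DS ≥ V_GS − V_t = 3.99 V; 14.7 ≥ 3.99 ✓.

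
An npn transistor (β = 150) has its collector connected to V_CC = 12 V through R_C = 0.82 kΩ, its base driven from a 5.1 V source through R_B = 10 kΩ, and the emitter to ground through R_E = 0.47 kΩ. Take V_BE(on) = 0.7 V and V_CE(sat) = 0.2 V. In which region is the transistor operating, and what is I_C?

Assume active. Base-emitter loop: I_B = (V_BB − V_BE)/(R_B + (β+1)R_E) = (5.1 − 0.7)/(10 + 151×0.47) = 0.0543 mA.
I_C = β·I_B = 150×0.0543 = 8.15 mA.
V_CE = V_CC − I_C·R_C − I_E·R_E = 12 − 8.15×0.82 − 8.21×0.47 = 1.46 V > V_CE(sat), so the active-region assumption holds.

active; I_C ≈ 8.2 mA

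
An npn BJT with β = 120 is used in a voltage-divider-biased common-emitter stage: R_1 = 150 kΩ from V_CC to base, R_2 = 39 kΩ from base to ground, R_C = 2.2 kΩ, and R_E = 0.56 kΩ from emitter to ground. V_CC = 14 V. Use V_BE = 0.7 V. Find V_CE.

V_CE ≈ 6.6 V

Thevenize the base divider: V_Th = V_CC·R_2/(R_1+R_2) = 14×39/189 = 2.89 V, R_Th = R_1‖R_2 = 31 kΩ.
Base-emitter loop: V_Th = I_B·R_Th + V_BE + (β+1)I_B·R_E, so I_B = (2.89 − 0.7) / (31 + 121×0.56) = 0.0222 mA.
I_C = β·I_B = 120×0.0222 = 2.66 mA, and I_E = (β+1)I_B = 2.68 mA.
V_CE = V_CC − I_C·R_C − I_E·R_E = 14 − 2.66×2.2 − 2.68×0.56 = 6.64 V.
V_CE = 6.64 V > 0.2 V confirms active-region operation.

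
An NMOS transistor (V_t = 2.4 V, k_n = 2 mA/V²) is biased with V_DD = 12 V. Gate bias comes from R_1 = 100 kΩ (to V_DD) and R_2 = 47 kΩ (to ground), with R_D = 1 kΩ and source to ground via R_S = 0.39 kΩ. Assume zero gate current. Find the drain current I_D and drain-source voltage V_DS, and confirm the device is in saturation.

I_D ≈ 1.1 mA, V_DS ≈ 11 V

V_G = V_DD·R_2/(R_1+R_2) = 12×47/147 = 3.84 V.
Assume saturation: I_D = (k_n/2)(V_GS − V_t)² with V_GS = V_G − I_D·R_S = 3.84 − 0.39·I_D.
Substituting gives 0.152·I_D² − 2.12·I_D + 2.06 = 0, with roots I_D = 1.05 or 12.9 mA.
The root I_D = 12.9 mA gives V_GS = -1.19 V ≤ V_t, so take I_D = 1.05 mA.
Then V_GS = 3.43 V and V_DS = V_DD − I_D(R_D+R_S) = 12 − 1.05×1.39 = 10.5 V.
Saturation requires V_DS ≥ V_GS − V_t = 1.03 V; 10.5 ≥ 1.03 ✓.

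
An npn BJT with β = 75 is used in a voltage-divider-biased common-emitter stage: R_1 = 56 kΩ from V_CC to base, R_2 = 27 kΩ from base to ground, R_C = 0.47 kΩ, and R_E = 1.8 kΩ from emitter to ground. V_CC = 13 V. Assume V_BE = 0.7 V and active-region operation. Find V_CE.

Thevenize the base divider: V_Th = V_CC·R_2/(R_1+R_2) = 13×27/83 = 4.23 V, R_Th = R_1‖R_2 = 18.2 kΩ.
Base-emitter loop: V_Th = I_B·R_Th + V_BE + (β+1)I_B·R_E, so I_B = (4.23 − 0.7) / (18.2 + 76×1.8) = 0.0228 mA.
I_C = β·I_B = 75×0.0228 = 1.71 mA, and I_E = (β+1)I_B = 1.73 mA.
V_CE = V_CC − I_C·R_C − I_E·R_E = 13 − 1.71×0.47 − 1.73×1.8 = 9.08 V.
V_CE = 9.08 V > 0.2 V confirms active-region operation.

V_CE ≈ 9.1 V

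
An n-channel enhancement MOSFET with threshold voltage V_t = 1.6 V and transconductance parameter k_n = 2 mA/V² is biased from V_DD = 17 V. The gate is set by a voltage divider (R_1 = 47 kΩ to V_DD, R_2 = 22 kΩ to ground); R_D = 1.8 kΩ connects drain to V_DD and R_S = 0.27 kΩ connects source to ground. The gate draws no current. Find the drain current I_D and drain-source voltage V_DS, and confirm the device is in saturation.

I_D ≈ 5.5 mA, V_DS ≈ 5.7 V

V_G = V_DD·R_2/(R_1+R_2) = 17×22/69 = 5.42 V.
Assume saturation: I_D = (k_n/2)(V_GS − V_t)² with V_GS = V_G − I_D·R_S = 5.42 − 0.27·I_D.
Substituting gives 0.0729·I_D² − 3.06·I_D + 14.6 = 0, with roots I_D = 5.48 or 36.5 mA.
The root I_D = 36.5 mA gives V_GS = -4.44 V ≤ V_t, so take I_D = 5.48 mA.
Then V_GS = 3.94 V and V_DS = V_DD − I_D(R_D+R_S) = 17 − 5.48×2.07 = 5.66 V.
Saturation requires V_DS ≥ V_GS − V_t = 2.34 V; 5.66 ≥ 2.34 ✓.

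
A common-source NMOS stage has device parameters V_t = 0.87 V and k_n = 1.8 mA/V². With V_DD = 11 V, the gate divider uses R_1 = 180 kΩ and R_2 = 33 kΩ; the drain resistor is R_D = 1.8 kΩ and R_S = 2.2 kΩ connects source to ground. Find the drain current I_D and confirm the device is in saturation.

V_G = V_DD·R_2/(R_1+R_2) = 11×33/213 = 1.7 V.
Assume saturation: I_D = (k_n/2)(V_GS − V_t)² with V_GS = V_G − I_D·R_S = 1.7 − 2.2·I_D.
Substituting gives 4.36·I_D² − 4.3·I_D + 0.626 = 0, with roots I_D = 0.177 or 0.811 mA.
The root I_D = 0.811 mA gives V_GS = -0.079 V ≤ V_t, so take I_D = 0.177 mA.
Then V_GS = 1.31 V and V_DS = V_DD − I_D(R_D+R_S) = 11 − 0.177×4 = 10.3 V.
Saturation requires V_DS ≥ V_GS − V_t = 0.444 V; 10.3 ≥ 0.444 ✓.

I_D ≈ 0.18 mA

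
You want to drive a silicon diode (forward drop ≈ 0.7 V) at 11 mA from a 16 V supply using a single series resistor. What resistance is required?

The resistor drops V_S − V_D = 16 − 0.7 = 15.3 V at 11 mA.
R = 15.3 V / 11 mA = 1.39 kΩ.

R ≈ 1.4 kΩ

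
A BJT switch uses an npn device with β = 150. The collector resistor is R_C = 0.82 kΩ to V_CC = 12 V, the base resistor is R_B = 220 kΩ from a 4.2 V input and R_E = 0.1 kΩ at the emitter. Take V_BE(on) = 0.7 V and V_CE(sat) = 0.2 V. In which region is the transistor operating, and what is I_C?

active; I_C ≈ 2.2 mA

Assume active. Base-emitter loop: I_B = (V_BB − V_BE)/(R_B + (β+1)R_E) = (4.2 − 0.7)/(220 + 151×0.1) = 0.0149 mA.
I_C = β·I_B = 150×0.0149 = 2.23 mA.
V_CE = V_CC − I_C·R_C − I_E·R_E = 12 − 2.23×0.82 − 2.25×0.1 = 9.94 V > V_CE(sat), so the active-region assumption holds.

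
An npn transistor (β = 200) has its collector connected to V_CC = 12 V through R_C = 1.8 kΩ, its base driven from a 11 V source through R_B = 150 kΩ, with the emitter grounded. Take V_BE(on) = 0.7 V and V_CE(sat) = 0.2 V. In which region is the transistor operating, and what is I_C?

saturation; I_C ≈ 6.6 mA

Assume active: I_B = (11 − 0.7)/150 = 0.0687 mA, giving I_C = β·I_B = 13.7 mA.
But then V_CE = 12 − 13.7×1.8 = -12.7 V < V_CE(sat) = 0.2 V — impossible in the active region.
So the transistor is saturated. With V_CE = 0.2 V, I_C = (V_CC − 0.2)/R_C = 11.8/1.8 = 6.56 mA.
Check: β·I_B = 13.7 mA > I_C = 6.56 mA, confirming saturation.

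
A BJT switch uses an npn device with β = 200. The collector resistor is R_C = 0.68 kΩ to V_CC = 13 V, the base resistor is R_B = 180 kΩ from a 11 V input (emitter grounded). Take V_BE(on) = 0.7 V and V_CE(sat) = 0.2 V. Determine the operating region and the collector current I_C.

active; I_C ≈ 11 mA

Assume active. Base-emitter loop: I_B = (V_BB − V_BE)/R_B = (11 − 0.7)/180 = 0.0572 mA.
I_C = β·I_B = 200×0.0572 = 11.4 mA.
V_CE = V_CC − I_C·R_C = 13 − 11.4×0.68 = 5.22 V > V_CE(sat), so the active-region assumption holds.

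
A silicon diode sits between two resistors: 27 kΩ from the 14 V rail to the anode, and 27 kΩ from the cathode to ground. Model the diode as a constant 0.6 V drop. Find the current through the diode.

I ≈ 0.25 mA

The two resistors are in series with the diode, so KVL gives 14 = I·27 + 0.6 + I·27.
I = (14 − 0.6) / (27 + 27) kΩ = 13.4 / 54 = 0.248 mA.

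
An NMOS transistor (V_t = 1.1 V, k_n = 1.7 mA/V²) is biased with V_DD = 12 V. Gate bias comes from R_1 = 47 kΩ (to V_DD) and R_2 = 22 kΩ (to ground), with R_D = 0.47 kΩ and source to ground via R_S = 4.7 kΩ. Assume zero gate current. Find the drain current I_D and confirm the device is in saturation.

V_G = V_DD·R_2/(R_1+R_2) = 12×22/69 = 3.83 V.
Assume saturation: I_D = (k_n/2)(V_GS − V_t)² with V_GS = V_G − I_D·R_S = 3.83 − 4.7·I_D.
Substituting gives 18.8·I_D² − 22.8·I_D + 6.32 = 0, with roots I_D = 0.429 or 0.784 mA.
The root I_D = 0.784 mA gives V_GS = 0.139 V ≤ V_t, so take I_D = 0.429 mA.
Then V_GS = 1.81 V and V_DS = V_DD − I_D(R_D+R_S) = 12 − 0.429×5.17 = 9.78 V.
Saturation requires V_DS ≥ V_GS − V_t = 0.71 V; 9.78 ≥ 0.71 ✓.

I_D ≈ 0.43 mA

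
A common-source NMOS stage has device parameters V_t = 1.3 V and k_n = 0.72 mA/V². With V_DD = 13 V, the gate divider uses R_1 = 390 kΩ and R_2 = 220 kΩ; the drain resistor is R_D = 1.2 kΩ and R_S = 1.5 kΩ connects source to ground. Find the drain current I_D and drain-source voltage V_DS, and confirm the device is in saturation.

V_G = V_DD·R_2/(R_1+R_2) = 13×220/610 = 4.69 V.
Assume saturation: I_D = (k_n/2)(V_GS − V_t)² with V_GS = V_G − I_D·R_S = 4.69 − 1.5·I_D.
Substituting gives 0.81·I_D² − 4.66·I_D + 4.13 = 0, with roots I_D = 1.1 or 4.66 mA.
The root I_D = 4.66 mA gives V_GS = -2.3 V ≤ V_t, so take I_D = 1.1 mA.
Then V_GS = 3.04 V and V_DS = V_DD − I_D(R_D+R_S) = 13 − 1.1×2.7 = 10 V.
Saturation requires V_DS ≥ V_GS − V_t = 1.74 V; 10 ≥ 1.74 ✓.

I_D ≈ 1.1 mA, V_DS ≈ 10 V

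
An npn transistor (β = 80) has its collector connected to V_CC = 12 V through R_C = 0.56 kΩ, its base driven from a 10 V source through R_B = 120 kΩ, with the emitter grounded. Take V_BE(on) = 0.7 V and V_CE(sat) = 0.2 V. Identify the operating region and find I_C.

Assume active. Base-emitter loop: I_B = (V_BB − V_BE)/R_B = (10 − 0.7)/120 = 0.0775 mA.
I_C = β·I_B = 80×0.0775 = 6.2 mA.
V_CE = V_CC − I_C·R_C = 12 − 6.2×0.56 = 8.53 V > V_CE(sat), so the active-region assumption holds.

active; I_C ≈ 6.2 mA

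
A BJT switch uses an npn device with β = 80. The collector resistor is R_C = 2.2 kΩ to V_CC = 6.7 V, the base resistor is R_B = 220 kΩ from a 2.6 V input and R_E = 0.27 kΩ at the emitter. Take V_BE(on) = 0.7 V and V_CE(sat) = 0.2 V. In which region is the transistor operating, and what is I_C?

Assume active. Base-emitter loop: I_B = (V_BB − V_BE)/(R_B + (β+1)R_E) = (2.6 − 0.7)/(220 + 81×0.27) = 0.00786 mA.
I_C = β·I_B = 80×0.00786 = 0.628 mA.
V_CE = V_CC − I_C·R_C − I_E·R_E = 6.7 − 0.628×2.2 − 0.636×0.27 = 5.15 V > V_CE(sat), so the active-region assumption holds.

active; I_C ≈ 0.63 mA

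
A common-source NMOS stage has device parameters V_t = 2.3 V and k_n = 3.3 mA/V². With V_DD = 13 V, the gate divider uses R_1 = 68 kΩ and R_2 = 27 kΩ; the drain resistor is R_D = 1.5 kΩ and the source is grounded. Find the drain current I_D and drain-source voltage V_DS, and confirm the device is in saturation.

V_G = V_DD·R_2/(R_1+R_2) = 13×27/95 = 3.69 V. With the source grounded, V_GS = V_G = 3.69 V.
Assume saturation: I_D = (k_n/2)(V_GS − V_t)² = (3.3/2)×(3.69 − 2.3)² = 1.65×1.39² = 3.21 mA.
V_DS = V_DD − I_D·R_D = 13 − 3.21×1.5 = 8.19 V.
Saturation requires V_DS ≥ V_GS − V_t = 1.39 V; 8.19 ≥ 1.39 ✓.

I_D ≈ 3.2 mA, V_DS ≈ 8.2 V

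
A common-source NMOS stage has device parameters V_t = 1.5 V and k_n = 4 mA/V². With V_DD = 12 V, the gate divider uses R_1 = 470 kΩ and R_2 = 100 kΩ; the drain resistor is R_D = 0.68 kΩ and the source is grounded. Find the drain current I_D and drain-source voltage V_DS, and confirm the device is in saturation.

I_D ≈ 0.73 mA, V_DS ≈ 12 V

V_G = V_DD·R_2/(R_1+R_2) = 12×100/570 = 2.11 V. With the source grounded, V_GS = V_G = 2.11 V.
Assume saturation: I_D = (k_n/2)(V_GS − V_t)² = (4/2)×(2.11 − 1.5)² = 2×0.605² = 0.733 mA.
V_DS = V_DD − I_D·R_D = 12 − 0.733×0.68 = 11.5 V.
Saturation requires V_DS ≥ V_GS − V_t = 0.605 V; 11.5 ≥ 0.605 ✓.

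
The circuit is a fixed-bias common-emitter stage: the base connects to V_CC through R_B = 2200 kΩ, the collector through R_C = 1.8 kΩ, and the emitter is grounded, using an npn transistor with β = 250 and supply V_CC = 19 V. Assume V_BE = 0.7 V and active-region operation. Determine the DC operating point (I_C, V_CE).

I_C ≈ 2.1 mA, V_CE ≈ 15 V

Base loop: V_CC = I_B·R_B + V_BE, so I_B = (19 − 0.7)/2200 kΩ = 0.00832 mA.
In the active region I_C = β·I_B = 250 × 0.00832 = 2.08 mA.
Collector loop: V_CE = V_CC − I_C·R_C = 19 − 2.08×1.8 = 15.3 V.
Since V_CE = 15.3 V > V_CE(sat) ≈ 0.2 V, the transistor is in the active region as assumed.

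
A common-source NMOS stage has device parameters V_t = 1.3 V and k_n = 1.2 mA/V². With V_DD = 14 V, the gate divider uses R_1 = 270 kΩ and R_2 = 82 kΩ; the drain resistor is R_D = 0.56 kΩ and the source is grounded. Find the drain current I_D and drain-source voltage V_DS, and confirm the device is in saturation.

I_D ≈ 2.3 mA, V_DS ≈ 13 V

V_G = V_DD·R_2/(R_1+R_2) = 14×82/352 = 3.26 V. With the source grounded, V_GS = V_G = 3.26 V.
Assume saturation: I_D = (k_n/2)(V_GS − V_t)² = (1.2/2)×(3.26 − 1.3)² = 0.6×1.96² = 2.31 mA.
V_DS = V_DD − I_D·R_D = 14 − 2.31×0.56 = 12.7 V.
Saturation requires V_DS ≥ V_GS − V_t = 1.96 V; 12.7 ≥ 1.96 ✓.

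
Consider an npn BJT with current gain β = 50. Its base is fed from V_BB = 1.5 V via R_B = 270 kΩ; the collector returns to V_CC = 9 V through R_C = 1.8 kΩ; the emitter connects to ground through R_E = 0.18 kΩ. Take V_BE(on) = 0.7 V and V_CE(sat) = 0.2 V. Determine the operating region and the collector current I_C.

active; I_C ≈ 0.14 mA

Assume active. Base-emitter loop: I_B = (V_BB − V_BE)/(R_B + (β+1)R_E) = (1.5 − 0.7)/(270 + 51×0.18) = 0.00287 mA.
I_C = β·I_B = 50×0.00287 = 0.143 mA.
V_CE = V_CC − I_C·R_C − I_E·R_E = 9 − 0.143×1.8 − 0.146×0.18 = 8.72 V > V_CE(sat), so the active-region assumption holds.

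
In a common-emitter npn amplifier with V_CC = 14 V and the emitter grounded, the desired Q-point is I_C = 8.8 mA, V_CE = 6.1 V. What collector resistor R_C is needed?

Collector loop: V_CC = I_C·R_C + V_CE.
R_C = (V_CC − V_CE)/I_C = (14 − 6.1)/8.8 = 0.898 kΩ.

R_C ≈ 0.9 kΩ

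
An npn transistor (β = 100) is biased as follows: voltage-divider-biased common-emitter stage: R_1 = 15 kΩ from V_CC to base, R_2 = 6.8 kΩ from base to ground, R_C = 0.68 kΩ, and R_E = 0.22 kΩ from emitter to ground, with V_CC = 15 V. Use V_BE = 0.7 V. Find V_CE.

V_CE ≈ 1.7 V

Thevenize the base divider: V_Th = V_CC·R_2/(R_1+R_2) = 15×6.8/21.8 = 4.68 V, R_Th = R_1‖R_2 = 4.68 kΩ.
Base-emitter loop: V_Th = I_B·R_Th + V_BE + (β+1)I_B·R_E, so I_B = (4.68 − 0.7) / (4.68 + 101×0.22) = 0.148 mA.
I_C = β·I_B = 100×0.148 = 14.8 mA, and I_E = (β+1)I_B = 14.9 mA.
V_CE = V_CC − I_C·R_C − I_E·R_E = 15 − 14.8×0.68 − 14.9×0.22 = 1.65 V.
V_CE = 1.65 V > 0.2 V confirms active-region operation.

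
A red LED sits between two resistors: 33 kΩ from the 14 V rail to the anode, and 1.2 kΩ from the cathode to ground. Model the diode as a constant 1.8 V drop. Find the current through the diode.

I ≈ 0.36 mA

The two resistors are in series with the diode, so KVL gives 14 = I·33 + 1.8 + I·1.2.
I = (14 − 1.8) / (33 + 1.2) kΩ = 12.2 / 34.2 = 0.357 mA.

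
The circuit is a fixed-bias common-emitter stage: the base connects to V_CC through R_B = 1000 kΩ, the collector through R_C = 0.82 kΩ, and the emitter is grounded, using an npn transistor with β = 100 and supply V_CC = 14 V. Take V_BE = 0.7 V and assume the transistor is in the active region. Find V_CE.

V_CE ≈ 13 V

Base loop: V_CC = I_B·R_B + V_BE, so I_B = (14 − 0.7)/1000 kΩ = 0.0133 mA.
In the active region I_C = β·I_B = 100 × 0.0133 = 1.33 mA.
Collector loop: V_CE = V_CC − I_C·R_C = 14 − 1.33×0.82 = 12.9 V.
Since V_CE = 12.9 V > V_CE(sat) ≈ 0.2 V, the transistor is in the active region as assumed.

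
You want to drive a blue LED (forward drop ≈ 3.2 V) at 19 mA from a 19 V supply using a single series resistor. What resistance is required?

R ≈ 0.83 kΩ

The resistor drops V_S − V_D = 19 − 3.2 = 15.8 V at 19 mA.
R = 15.8 V / 19 mA = 0.832 kΩ.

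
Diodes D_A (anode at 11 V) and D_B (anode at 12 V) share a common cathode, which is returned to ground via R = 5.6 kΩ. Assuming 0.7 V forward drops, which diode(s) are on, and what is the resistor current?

Assume both conduct. Then node N would need to be at both 11−0.7 = 10.3 V and 12−0.7 = 11.3 V, which is impossible.
Assume only D_B conducts: V_N = 12 − 0.7 = 11.3 V, so I_R = 11.3/5.6 = 2.02 mA.
Check D_A: its anode-to-cathode voltage is 11 − 11.3 = -0.3 V < 0.7 V, so it is off. The assumption is consistent.

Only D_B conducts; I_R ≈ 2 mA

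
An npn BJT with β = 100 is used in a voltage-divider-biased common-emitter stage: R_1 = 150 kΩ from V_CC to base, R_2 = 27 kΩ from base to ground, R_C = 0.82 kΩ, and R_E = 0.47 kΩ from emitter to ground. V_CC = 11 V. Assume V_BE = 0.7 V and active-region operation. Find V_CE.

Thevenize the base divider: V_Th = V_CC·R_2/(R_1+R_2) = 11×27/177 = 1.68 V, R_Th = R_1‖R_2 = 22.9 kΩ.
Base-emitter loop: V_Th = I_B·R_Th + V_BE + (β+1)I_B·R_E, so I_B = (1.68 − 0.7) / (22.9 + 101×0.47) = 0.0139 mA.
I_C = β·I_B = 100×0.0139 = 1.39 mA, and I_E = (β+1)I_B = 1.4 mA.
V_CE = V_CC − I_C·R_C − I_E·R_E = 11 − 1.39×0.82 − 1.4×0.47 = 9.2 V.
V_CE = 9.2 V > 0.2 V confirms active-region operation.

V_CE ≈ 9.2 V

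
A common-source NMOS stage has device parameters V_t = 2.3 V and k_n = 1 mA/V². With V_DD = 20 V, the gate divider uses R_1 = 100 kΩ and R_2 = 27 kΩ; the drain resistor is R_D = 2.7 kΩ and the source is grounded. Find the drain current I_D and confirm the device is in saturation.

I_D ≈ 1.9 mA

V_G = V_DD·R_2/(R_1+R_2) = 20×27/127 = 4.25 V. With the source grounded, V_GS = V_G = 4.25 V.
Assume saturation: I_D = (k_n/2)(V_GS − V_t)² = (1/2)×(4.25 − 2.3)² = 0.5×1.95² = 1.91 mA.
V_DS = V_DD − I_D·R_D = 20 − 1.91×2.7 = 14.9 V.
Saturation requires V_DS ≥ V_GS − V_t = 1.95 V; 14.9 ≥ 1.95 ✓.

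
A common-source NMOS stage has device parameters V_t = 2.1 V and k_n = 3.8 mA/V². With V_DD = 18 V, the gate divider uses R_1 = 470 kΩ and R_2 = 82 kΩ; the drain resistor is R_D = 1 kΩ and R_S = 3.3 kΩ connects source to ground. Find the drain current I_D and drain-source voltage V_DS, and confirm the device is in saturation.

I_D ≈ 0.1 mA, V_DS ≈ 18 V

V_G = V_DD·R_2/(R_1+R_2) = 18×82/552 = 2.67 V.
Assume saturation: I_D = (k_n/2)(V_GS − V_t)² with V_GS = V_G − I_D·R_S = 2.67 − 3.3·I_D.
Substituting gives 20.7·I_D² − 8.2·I_D + 0.626 = 0, with roots I_D = 0.103 or 0.293 mA.
The root I_D = 0.293 mA gives V_GS = 1.71 V ≤ V_t, so take I_D = 0.103 mA.
Then V_GS = 2.33 V and V_DS = V_DD − I_D(R_D+R_S) = 18 − 0.103×4.3 = 17.6 V.
Saturation requires V_DS ≥ V_GS − V_t = 0.233 V; 17.6 ≥ 0.233 ✓.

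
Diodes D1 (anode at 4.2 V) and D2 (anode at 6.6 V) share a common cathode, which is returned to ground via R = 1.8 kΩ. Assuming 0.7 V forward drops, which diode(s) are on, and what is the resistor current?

Assume both conduct. Then node N would need to be at both 4.2−0.7 = 3.5 V and 6.6−0.7 = 5.9 V, which is impossible.
Assume only D2 conducts: V_N = 6.6 − 0.7 = 5.9 V, so I_R = 5.9/1.8 = 3.28 mA.
Check D1: its anode-to-cathode voltage is 4.2 − 5.9 = -1.7 V < 0.7 V, so it is off. The assumption is consistent.

Only D2 conducts; I_R ≈ 3.3 mA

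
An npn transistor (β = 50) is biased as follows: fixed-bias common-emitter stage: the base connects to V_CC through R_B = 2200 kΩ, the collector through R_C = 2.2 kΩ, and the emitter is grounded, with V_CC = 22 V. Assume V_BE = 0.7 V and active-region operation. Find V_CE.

V_CE ≈ 21 V

Base loop: V_CC = I_B·R_B + V_BE, so I_B = (22 − 0.7)/2200 kΩ = 0.00968 mA.
In the active region I_C = β·I_B = 50 × 0.00968 = 0.484 mA.
Collector loop: V_CE = V_CC − I_C·R_C = 22 − 0.484×2.2 = 20.9 V.
Since V_CE = 20.9 V > V_CE(sat) ≈ 0.2 V, the transistor is in the active region as assumed.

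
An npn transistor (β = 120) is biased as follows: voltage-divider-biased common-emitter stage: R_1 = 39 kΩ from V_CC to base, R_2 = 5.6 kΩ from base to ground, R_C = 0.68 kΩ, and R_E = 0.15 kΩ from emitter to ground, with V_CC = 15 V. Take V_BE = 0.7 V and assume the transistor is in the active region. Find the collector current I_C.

Thevenize the base divider: V_Th = V_CC·R_2/(R_1+R_2) = 15×5.6/44.6 = 1.88 V, R_Th = R_1‖R_2 = 4.9 kΩ.
Base-emitter loop: V_Th = I_B·R_Th + V_BE + (β+1)I_B·R_E, so I_B = (1.88 − 0.7) / (4.9 + 121×0.15) = 0.0513 mA.
I_C = β·I_B = 120×0.0513 = 6.16 mA, and I_E = (β+1)I_B = 6.21 mA.
V_CE = V_CC − I_C·R_C − I_E·R_E = 15 − 6.16×0.68 − 6.21×0.15 = 9.88 V.
V_CE = 9.88 V > 0.2 V confirms active-region operation.

I_C ≈ 6.2 mA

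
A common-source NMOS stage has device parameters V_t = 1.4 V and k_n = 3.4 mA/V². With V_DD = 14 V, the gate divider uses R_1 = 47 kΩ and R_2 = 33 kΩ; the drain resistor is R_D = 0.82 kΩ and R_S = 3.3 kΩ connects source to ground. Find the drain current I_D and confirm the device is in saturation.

I_D ≈ 1.1 mA

V_G = V_DD·R_2/(R_1+R_2) = 14×33/80 = 5.78 V.
Assume saturation: I_D = (k_n/2)(V_GS − V_t)² with V_GS = V_G − I_D·R_S = 5.78 − 3.3·I_D.
Substituting gives 18.5·I_D² − 50.1·I_D + 32.5 = 0, with roots I_D = 1.08 or 1.62 mA.
The root I_D = 1.62 mA gives V_GS = 0.423 V ≤ V_t, so take I_D = 1.08 mA.
Then V_GS = 2.2 V and V_DS = V_DD − I_D(R_D+R_S) = 14 − 1.08×4.12 = 9.53 V.
Saturation requires V_DS ≥ V_GS − V_t = 0.798 V; 9.53 ≥ 0.798 ✓.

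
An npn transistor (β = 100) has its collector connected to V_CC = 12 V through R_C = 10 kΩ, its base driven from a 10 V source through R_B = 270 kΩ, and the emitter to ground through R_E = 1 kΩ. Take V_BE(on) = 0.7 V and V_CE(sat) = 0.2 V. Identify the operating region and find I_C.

saturation; I_C ≈ 1.1 mA

Assume active: I_B = (10 − 0.7)/(270 + 101×1) = 0.0251 mA, I_C = β·I_B = 2.51 mA.
Then V_CE = 12 − 2.51×10 − 2.53×1 = -15.6 V < 0.2 V — the active assumption fails.
Re-solve with V_CE = 0.2 V. KCL at the emitter: V_E/R_E = (V_BB−0.7−V_E)/R_B + (V_CC−0.2−V_E)/R_C, giving V_E = 1.1 V.
I_C = (V_CC − 0.2 − V_E)/R_C = (11.8 − 1.1)/10 = 1.07 mA.
Check: I_B = (9.3 − 1.1)/270 = 0.0304 mA, and β·I_B = 3.04 mA > I_C, confirming saturation.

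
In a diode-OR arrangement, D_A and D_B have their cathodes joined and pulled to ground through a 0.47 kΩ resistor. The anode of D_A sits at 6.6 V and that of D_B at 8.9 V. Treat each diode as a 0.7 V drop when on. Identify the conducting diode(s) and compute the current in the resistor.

Assume both conduct. Then node N would need to be at both 6.6−0.7 = 5.9 V and 8.9−0.7 = 8.2 V, which is impossible.
Assume only D_B conducts: V_N = 8.9 − 0.7 = 8.2 V, so I_R = 8.2/0.47 = 17.4 mA.
Check D_A: its anode-to-cathode voltage is 6.6 − 8.2 = -1.6 V < 0.7 V, so it is off. The assumption is consistent.

Only D_B conducts; I_R ≈ 17 mA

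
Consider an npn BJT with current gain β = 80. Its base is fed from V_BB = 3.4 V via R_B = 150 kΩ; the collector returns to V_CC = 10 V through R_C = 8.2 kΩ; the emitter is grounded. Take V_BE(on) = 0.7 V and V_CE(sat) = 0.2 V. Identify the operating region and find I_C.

saturation; I_C ≈ 1.2 mA

Assume active: I_B = (3.4 − 0.7)/150 = 0.018 mA, giving I_C = β·I_B = 1.44 mA.
But then V_CE = 10 − 1.44×8.2 = -1.81 V < V_CE(sat) = 0.2 V — impossible in the active region.
So the transistor is saturated. With V_CE = 0.2 V, I_C = (V_CC − 0.2)/R_C = 9.8/8.2 = 1.2 mA.
Check: β·I_B = 1.44 mA > I_C = 1.2 mA, confirming saturation.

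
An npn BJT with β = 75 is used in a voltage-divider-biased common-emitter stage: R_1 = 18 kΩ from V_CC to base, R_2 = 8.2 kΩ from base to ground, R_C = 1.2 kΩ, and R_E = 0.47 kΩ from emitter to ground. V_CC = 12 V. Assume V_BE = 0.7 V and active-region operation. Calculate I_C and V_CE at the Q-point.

Thevenize the base divider: V_Th = V_CC·R_2/(R_1+R_2) = 12×8.2/26.2 = 3.76 V, R_Th = R_1‖R_2 = 5.63 kΩ.
Base-emitter loop: V_Th = I_B·R_Th + V_BE + (β+1)I_B·R_E, so I_B = (3.76 − 0.7) / (5.63 + 76×0.47) = 0.0739 mA.
I_C = β·I_B = 75×0.0739 = 5.54 mA, and I_E = (β+1)I_B = 5.62 mA.
V_CE = V_CC − I_C·R_C − I_E·R_E = 12 − 5.54×1.2 − 5.62×0.47 = 2.71 V.
V_CE = 2.71 V > 0.2 V confirms active-region operation.

I_C ≈ 5.5 mA, V_CE ≈ 2.7 V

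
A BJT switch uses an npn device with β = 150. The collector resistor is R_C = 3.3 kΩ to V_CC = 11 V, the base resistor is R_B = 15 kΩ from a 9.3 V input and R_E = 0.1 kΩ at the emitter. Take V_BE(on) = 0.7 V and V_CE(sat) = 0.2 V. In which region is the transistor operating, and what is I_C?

Assume active: I_B = (9.3 − 0.7)/(15 + 151×0.1) = 0.286 mA, I_C = β·I_B = 42.9 mA.
Then V_CE = 11 − 42.9×3.3 − 43.1×0.1 = -135 V < 0.2 V — the active assumption fails.
Re-solve with V_CE = 0.2 V. KCL at the emitter: V_E/R_E = (V_BB−0.7−V_E)/R_B + (V_CC−0.2−V_E)/R_C, giving V_E = 0.371 V.
I_C = (V_CC − 0.2 − V_E)/R_C = (10.8 − 0.371)/3.3 = 3.16 mA.
Check: I_B = (8.6 − 0.371)/15 = 0.549 mA, and β·I_B = 82.3 mA > I_C, confirming saturation.

saturation; I_C ≈ 3.2 mA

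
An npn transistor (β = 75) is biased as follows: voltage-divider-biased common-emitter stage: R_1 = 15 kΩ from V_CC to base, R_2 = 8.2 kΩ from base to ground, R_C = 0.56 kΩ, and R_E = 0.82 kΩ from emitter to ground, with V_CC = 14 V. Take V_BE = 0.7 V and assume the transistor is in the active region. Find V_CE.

V_CE ≈ 7.4 V

Thevenize the base divider: V_Th = V_CC·R_2/(R_1+R_2) = 14×8.2/23.2 = 4.95 V, R_Th = R_1‖R_2 = 5.3 kΩ.
Base-emitter loop: V_Th = I_B·R_Th + V_BE + (β+1)I_B·R_E, so I_B = (4.95 − 0.7) / (5.3 + 76×0.82) = 0.0628 mA.
I_C = β·I_B = 75×0.0628 = 4.71 mA, and I_E = (β+1)I_B = 4.77 mA.
V_CE = V_CC − I_C·R_C − I_E·R_E = 14 − 4.71×0.56 − 4.77×0.82 = 7.45 V.
V_CE = 7.45 V > 0.2 V confirms active-region operation.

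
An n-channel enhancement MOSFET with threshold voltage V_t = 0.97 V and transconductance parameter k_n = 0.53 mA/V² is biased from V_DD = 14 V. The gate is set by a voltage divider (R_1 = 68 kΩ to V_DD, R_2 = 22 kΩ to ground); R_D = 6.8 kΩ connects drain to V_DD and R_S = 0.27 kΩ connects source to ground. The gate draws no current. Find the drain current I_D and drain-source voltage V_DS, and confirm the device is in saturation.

V_G = V_DD·R_2/(R_1+R_2) = 14×22/90 = 3.42 V.
Assume saturation: I_D = (k_n/2)(V_GS − V_t)² with V_GS = V_G − I_D·R_S = 3.42 − 0.27·I_D.
Substituting gives 0.0193·I_D² − 1.35·I_D + 1.59 = 0, with roots I_D = 1.2 or 68.7 mA.
The root I_D = 68.7 mA gives V_GS = -15.1 V ≤ V_t, so take I_D = 1.2 mA.
Then V_GS = 3.1 V and V_DS = V_DD − I_D(R_D+R_S) = 14 − 1.2×7.07 = 5.51 V.
Saturation requires V_DS ≥ V_GS − V_t = 2.13 V; 5.51 ≥ 2.13 ✓.

I_D ≈ 1.2 mA, V_DS ≈ 5.5 V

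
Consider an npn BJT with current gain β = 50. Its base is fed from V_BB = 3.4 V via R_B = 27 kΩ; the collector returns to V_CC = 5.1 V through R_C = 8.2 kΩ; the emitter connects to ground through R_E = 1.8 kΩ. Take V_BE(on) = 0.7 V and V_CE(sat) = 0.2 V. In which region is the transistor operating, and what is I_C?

Assume active: I_B = (3.4 − 0.7)/(27 + 51×1.8) = 0.0227 mA, I_C = β·I_B = 1.14 mA.
Then V_CE = 5.1 − 1.14×8.2 − 1.16×1.8 = -6.3 V < 0.2 V — the active assumption fails.
Re-solve with V_CE = 0.2 V. KCL at the emitter: V_E/R_E = (V_BB−0.7−V_E)/R_B + (V_CC−0.2−V_E)/R_C, giving V_E = 0.976 V.
I_C = (V_CC − 0.2 − V_E)/R_C = (4.9 − 0.976)/8.2 = 0.479 mA.
Check: I_B = (2.7 − 0.976)/27 = 0.0638 mA, and β·I_B = 3.19 mA > I_C, confirming saturation.

saturation; I_C ≈ 0.48 mA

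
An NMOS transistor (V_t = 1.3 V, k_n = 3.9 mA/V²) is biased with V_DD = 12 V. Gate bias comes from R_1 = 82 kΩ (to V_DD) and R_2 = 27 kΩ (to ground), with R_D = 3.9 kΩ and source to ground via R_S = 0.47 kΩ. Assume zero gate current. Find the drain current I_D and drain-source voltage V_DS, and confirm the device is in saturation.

V_G = V_DD·R_2/(R_1+R_2) = 12×27/109 = 2.97 V.
Assume saturation: I_D = (k_n/2)(V_GS − V_t)² with V_GS = V_G − I_D·R_S = 2.97 − 0.47·I_D.
Substituting gives 0.431·I_D² − 4.07·I_D + 5.45 = 0, with roots I_D = 1.62 or 7.82 mA.
The root I_D = 7.82 mA gives V_GS = -0.702 V ≤ V_t, so take I_D = 1.62 mA.
Then V_GS = 2.21 V and V_DS = V_DD − I_D(R_D+R_S) = 12 − 1.62×4.37 = 4.92 V.
Saturation requires V_DS ≥ V_GS − V_t = 0.911 V; 4.92 ≥ 0.911 ✓.

I_D ≈ 1.6 mA, V_DS ≈ 4.9 V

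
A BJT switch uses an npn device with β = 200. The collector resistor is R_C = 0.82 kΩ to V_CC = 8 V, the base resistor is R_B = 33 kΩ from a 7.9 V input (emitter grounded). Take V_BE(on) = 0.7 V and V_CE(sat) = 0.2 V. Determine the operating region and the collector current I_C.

Assume active: I_B = (7.9 − 0.7)/33 = 0.218 mA, giving I_C = β·I_B = 43.6 mA.
But then V_CE = 8 − 43.6×0.82 = -27.8 V < V_CE(sat) = 0.2 V — impossible in the active region.
So the transistor is saturated. With V_CE = 0.2 V, I_C = (V_CC − 0.2)/R_C = 7.8/0.82 = 9.51 mA.
Check: β·I_B = 43.6 mA > I_C = 9.51 mA, confirming saturation.

saturation; I_C ≈ 9.5 mA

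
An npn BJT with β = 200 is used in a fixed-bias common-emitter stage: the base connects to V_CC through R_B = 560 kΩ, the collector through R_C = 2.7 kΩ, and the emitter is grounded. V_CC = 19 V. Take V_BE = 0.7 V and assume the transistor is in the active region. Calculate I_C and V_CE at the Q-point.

I_C ≈ 6.5 mA, V_CE ≈ 1.4 V

Base loop: V_CC = I_B·R_B + V_BE, so I_B = (19 − 0.7)/560 kΩ = 0.0327 mA.
In the active region I_C = β·I_B = 200 × 0.0327 = 6.54 mA.
Collector loop: V_CE = V_CC − I_C·R_C = 19 − 6.54×2.7 = 1.35 V.
Since V_CE = 1.35 V > V_CE(sat) ≈ 0.2 V, the transistor is in the active region as assumed.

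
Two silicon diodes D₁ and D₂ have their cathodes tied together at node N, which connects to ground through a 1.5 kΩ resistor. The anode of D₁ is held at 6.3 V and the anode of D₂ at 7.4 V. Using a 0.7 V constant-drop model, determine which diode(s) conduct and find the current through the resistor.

Only D₂ conducts; I_R ≈ 4.5 mA

Assume both conduct. Then node N would need to be at both 6.3−0.7 = 5.6 V and 7.4−0.7 = 6.7 V, which is impossible.
Assume only D₂ conducts: V_N = 7.4 − 0.7 = 6.7 V, so I_R = 6.7/1.5 = 4.47 mA.
Check D₁: its anode-to-cathode voltage is 6.3 − 6.7 = -0.4 V < 0.7 V, so it is off. The assumption is consistent.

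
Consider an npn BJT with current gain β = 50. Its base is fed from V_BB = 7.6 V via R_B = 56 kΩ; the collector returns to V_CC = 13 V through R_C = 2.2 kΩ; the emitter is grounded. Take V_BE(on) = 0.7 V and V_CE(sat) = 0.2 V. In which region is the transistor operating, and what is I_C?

Assume active: I_B = (7.6 − 0.7)/56 = 0.123 mA, giving I_C = β·I_B = 6.16 mA.
But then V_CE = 13 − 6.16×2.2 = -0.554 V < V_CE(sat) = 0.2 V — impossible in the active region.
So the transistor is saturated. With V_CE = 0.2 V, I_C = (V_CC − 0.2)/R_C = 12.8/2.2 = 5.82 mA.
Check: β·I_B = 6.16 mA > I_C = 5.82 mA, confirming saturation.

saturation; I_C ≈ 5.8 mA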